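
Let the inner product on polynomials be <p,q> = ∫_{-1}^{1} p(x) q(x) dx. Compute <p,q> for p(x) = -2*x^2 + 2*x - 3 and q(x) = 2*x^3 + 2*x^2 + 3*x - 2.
<p,q> = 44/3

Expand the product: p(x)·q(x) = -4*x^5 - 8*x^3 + 4*x^2 - 13*x + 6.
∫_{-1}^{1} of each monomial x^k gives [2/(k+1) if k even, 0 if k odd]. Integrating term-by-term (or equivalently evaluating the antiderivative F(x) = -2*x^6/3 - 2*x^4 + 4*x^3/3 - 13*x^2/2 + 6*x at the endpoints):
  F(1) − F(−1) = -11/6 − (-33/2) = 44/3.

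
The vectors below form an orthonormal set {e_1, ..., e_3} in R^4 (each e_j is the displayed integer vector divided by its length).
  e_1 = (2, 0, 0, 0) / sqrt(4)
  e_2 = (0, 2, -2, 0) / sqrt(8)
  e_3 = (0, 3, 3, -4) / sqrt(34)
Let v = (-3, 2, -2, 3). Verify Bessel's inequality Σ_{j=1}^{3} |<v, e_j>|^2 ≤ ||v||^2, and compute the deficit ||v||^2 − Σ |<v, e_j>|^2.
Σ |<v, e_j>|^2 = 361/17; ||v||^2 = 26; deficit = 81/17

Write each e_j = u_j / sqrt(<u_j, u_j>) where u_j is the displayed integer vector. Then <v, e_j> = <v, u_j> / sqrt(<u_j, u_j>), so |<v, e_j>|^2 = <v, u_j>^2 / <u_j, u_j>.
Coefficients: <v, e_1> = -6/sqrt(4), <v, e_2> = 8/sqrt(8), <v, e_3> = -12/sqrt(34).
Square and sum: Σ |<v, e_j>|^2 = 361/17.
Compute ||v||^2 = v·v = 26.
Deficit = 26 − 361/17 = 81/17 ≥ 0, confirming Bessel's inequality. (The deficit equals ||v − Σ <v,e_j> e_j||^2, the squared distance from v to span{e_j}.)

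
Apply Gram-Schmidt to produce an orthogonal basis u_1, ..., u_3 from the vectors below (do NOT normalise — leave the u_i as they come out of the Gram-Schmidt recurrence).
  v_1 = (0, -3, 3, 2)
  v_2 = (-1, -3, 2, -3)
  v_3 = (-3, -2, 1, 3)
Orthogonal basis:
  u_1 = (0, -3, 3, 2)
  u_2 = (-1, -39/22, 17/22, -42/11)
  u_3 = (-1366/425, -142/425, -22/25, 348/425)

Apply the Gram-Schmidt recurrence
  u_1 = v_1
  u_i = v_i − Σ_{j<i} ((v_i · u_j) / (u_j · u_j)) · u_j.

Step by step this gives:
  u_1 = (0, -3, 3, 2)
  u_2 = (-1, -39/22, 17/22, -42/11)
  u_3 = (-1366/425, -142/425, -22/25, 348/425)

Orthogonality check:
  u_2 · u_1 = 0 (should be 0)
  u_3 · u_1 = 0 (should be 0)
  u_3 · u_2 = 0 (should be 0)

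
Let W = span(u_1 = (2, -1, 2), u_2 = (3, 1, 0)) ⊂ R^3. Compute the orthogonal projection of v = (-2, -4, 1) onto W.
proj_W(v) = (-32/13, -34/13, 28/13)

Set up U = [u_1 | ... | u_2] ∈ R^(3×2). The projector onto W = col(U) is P = U (U^T U)^(-1) U^T.
Compute U^T U =
  [9, 5]
  [5, 10],
and U^T v = (2, -10).
Solve U^T U · c = U^T v for the coefficients: c = (14/13, -20/13). The projection is proj_W(v) = U c.
Check: (v - proj_W(v)) · u_1 = 0  (should be 0).
Check: (v - proj_W(v)) · u_2 = 0  (should be 0).
Result: proj_W(v) = (-32/13, -34/13, 28/13).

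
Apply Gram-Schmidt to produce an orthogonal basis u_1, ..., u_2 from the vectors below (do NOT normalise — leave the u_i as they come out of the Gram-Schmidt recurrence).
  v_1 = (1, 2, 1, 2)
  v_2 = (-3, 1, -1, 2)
Orthogonal basis:
  u_1 = (1, 2, 1, 2)
  u_2 = (-16/5, 3/5, -6/5, 8/5)

Apply the Gram-Schmidt recurrence
  u_1 = v_1
  u_i = v_i − Σ_{j<i} ((v_i · u_j) / (u_j · u_j)) · u_j.

Step by step this gives:
  u_1 = (1, 2, 1, 2)
  u_2 = (-16/5, 3/5, -6/5, 8/5)

Orthogonality check:
  u_2 · u_1 = 0 (should be 0)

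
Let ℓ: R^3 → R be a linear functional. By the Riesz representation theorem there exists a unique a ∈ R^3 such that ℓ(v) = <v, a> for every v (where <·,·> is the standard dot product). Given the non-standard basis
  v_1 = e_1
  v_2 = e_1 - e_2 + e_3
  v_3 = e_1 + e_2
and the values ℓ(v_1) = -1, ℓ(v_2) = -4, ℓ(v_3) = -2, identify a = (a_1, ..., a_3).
a = (-1, -1, -4)

Write a = (a_1, ..., a_3) in the standard basis. For each basis vector v_i, ℓ(v_i) = <v_i, a> is a linear equation in the a_j's. Collect the n equations into a matrix system V a = ℓ, where row i of V is v_i (expressed in the standard basis). Since V is invertible (lower-triangular with 1s on the diagonal, up to permutation), solve by back-substitution:
  V =
[[1, 0, 0],
 [1, -1, 1],
 [1, 1, 0]]
  V a = (-1, -4, -2)
Solving gives a = (-1, -1, -4).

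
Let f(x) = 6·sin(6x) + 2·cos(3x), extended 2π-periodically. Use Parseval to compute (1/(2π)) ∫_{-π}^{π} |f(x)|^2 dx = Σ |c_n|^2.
Σ |c_n|^2 = 20

Expand |f|^2 and use orthogonality of {sin(nx), cos(mx)} on [-π, π]:
  ∫_{-π}^{π} sin(nx)^2 dx = π, ∫ cos(mx)^2 dx = π, and cross terms integrate to 0.
So ∫_{-π}^{π} f(x)^2 dx = 6^2 · π + 2^2 · π = (36 + 4)π.
Divide by 2π: (36 + 4)/2 = 20.
By Parseval, this equals Σ |c_n|^2.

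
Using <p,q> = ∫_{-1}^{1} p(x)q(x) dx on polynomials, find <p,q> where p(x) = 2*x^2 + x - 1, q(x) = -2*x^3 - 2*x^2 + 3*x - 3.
<p,q> = 44/15

Expand the product: p(x)·q(x) = -4*x^5 - 6*x^4 + 6*x^3 - x^2 - 6*x + 3.
∫_{-1}^{1} of each monomial x^k gives [2/(k+1) if k even, 0 if k odd]. Integrating term-by-term (or equivalently evaluating the antiderivative F(x) = -2*x^6/3 - 6*x^5/5 + 3*x^4/2 - x^3/3 - 3*x^2 + 3*x at the endpoints):
  F(1) − F(−1) = -7/10 − (-109/30) = 44/15.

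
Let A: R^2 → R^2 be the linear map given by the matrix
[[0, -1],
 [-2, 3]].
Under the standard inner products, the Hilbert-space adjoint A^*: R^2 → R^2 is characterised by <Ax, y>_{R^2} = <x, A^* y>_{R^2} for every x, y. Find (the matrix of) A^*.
A^* = A^T =
[[0, -2],
 [-1, 3]]

For real matrices with standard dot products, the defining identity <Ax, y> = <x, A^* y> gives (Ax)^T y = x^T (A^*) y, i.e. x^T A^T y = x^T (A^*) y. Since this holds for all x, y, we must have A^* = A^T. Therefore
A^* =
[[0, -2],
 [-1, 3]].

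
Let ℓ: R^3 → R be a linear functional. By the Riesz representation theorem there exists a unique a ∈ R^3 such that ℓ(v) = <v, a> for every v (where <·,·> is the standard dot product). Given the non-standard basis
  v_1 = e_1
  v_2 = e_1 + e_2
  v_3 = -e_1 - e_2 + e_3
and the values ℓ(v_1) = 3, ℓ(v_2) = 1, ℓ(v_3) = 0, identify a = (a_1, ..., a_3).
a = (3, -2, 1)

Write a = (a_1, ..., a_3) in the standard basis. For each basis vector v_i, ℓ(v_i) = <v_i, a> is a linear equation in the a_j's. Collect the n equations into a matrix system V a = ℓ, where row i of V is v_i (expressed in the standard basis). Since V is invertible (lower-triangular with 1s on the diagonal, up to permutation), solve by back-substitution:
  V =
[[1, 0, 0],
 [1, 1, 0],
 [-1, -1, 1]]
  V a = (3, 1, 0)
Solving gives a = (3, -2, 1).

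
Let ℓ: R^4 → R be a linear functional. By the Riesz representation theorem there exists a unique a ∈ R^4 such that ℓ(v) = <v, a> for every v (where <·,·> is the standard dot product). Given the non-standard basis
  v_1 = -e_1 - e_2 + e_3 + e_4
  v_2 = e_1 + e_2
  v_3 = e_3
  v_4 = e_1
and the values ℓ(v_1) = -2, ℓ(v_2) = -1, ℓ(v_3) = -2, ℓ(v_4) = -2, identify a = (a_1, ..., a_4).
a = (-2, 1, -2, -1)

Write a = (a_1, ..., a_4) in the standard basis. For each basis vector v_i, ℓ(v_i) = <v_i, a> is a linear equation in the a_j's. Collect the n equations into a matrix system V a = ℓ, where row i of V is v_i (expressed in the standard basis). Since V is invertible (lower-triangular with 1s on the diagonal, up to permutation), solve by back-substitution:
  V =
[[-1, -1, 1, 1],
 [1, 1, 0, 0],
 [0, 0, 1, 0],
 [1, 0, 0, 0]]
  V a = (-2, -1, -2, -2)
Solving gives a = (-2, 1, -2, -1).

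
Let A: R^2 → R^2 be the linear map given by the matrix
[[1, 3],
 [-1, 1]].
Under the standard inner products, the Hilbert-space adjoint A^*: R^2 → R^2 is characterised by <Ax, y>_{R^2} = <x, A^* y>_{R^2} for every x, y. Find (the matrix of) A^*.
A^* = A^T =
[[1, -1],
 [3, 1]]

For real matrices with standard dot products, the defining identity <Ax, y> = <x, A^* y> gives (Ax)^T y = x^T (A^*) y, i.e. x^T A^T y = x^T (A^*) y. Since this holds for all x, y, we must have A^* = A^T. Therefore
A^* =
[[1, -1],
 [3, 1]].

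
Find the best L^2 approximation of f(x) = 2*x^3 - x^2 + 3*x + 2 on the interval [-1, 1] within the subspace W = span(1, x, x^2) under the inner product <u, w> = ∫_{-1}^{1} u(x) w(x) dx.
g(x) = -x^2 + 21*x/5 + 2

The best approximation g ∈ W is the orthogonal projection of f onto W. Writing g = a_0 + a_1 x + a_2 x^2, the coefficients solve the normal equations G · a = b where
  G_{ij} = <φ_i, φ_j> and b_i = <f, φ_i>, with φ_0 = 1, φ_1 = x, φ_2 = x^2.
G =
  [2, 0, 2/3]
  [0, 2/3, 0]
  [2/3, 0, 2/5],
b = (10/3, 14/5, 14/15).
Solving gives a_0 = 2, a_1 = 21/5, a_2 = -1, so
  g(x) = -x^2 + 21*x/5 + 2.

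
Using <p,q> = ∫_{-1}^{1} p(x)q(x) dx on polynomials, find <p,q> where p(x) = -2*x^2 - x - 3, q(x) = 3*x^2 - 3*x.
<p,q> = -32/5

Expand the product: p(x)·q(x) = -6*x^4 + 3*x^3 - 6*x^2 + 9*x.
∫_{-1}^{1} of each monomial x^k gives [2/(k+1) if k even, 0 if k odd]. Integrating term-by-term (or equivalently evaluating the antiderivative F(x) = -6*x^5/5 + 3*x^4/4 - 2*x^3 + 9*x^2/2 at the endpoints):
  F(1) − F(−1) = 41/20 − (169/20) = -32/5.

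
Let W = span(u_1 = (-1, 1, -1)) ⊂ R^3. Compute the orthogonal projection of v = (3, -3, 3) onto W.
proj_W(v) = (3, -3, 3)

Set up U = [u_1 | ... | u_1] ∈ R^(3×1). The projector onto W = col(U) is P = U (U^T U)^(-1) U^T.
Compute U^T U =
  [3],
and U^T v = (-9).
Solve U^T U · c = U^T v for the coefficients: c = (-3). The projection is proj_W(v) = U c.
Check: (v - proj_W(v)) · u_1 = 0  (should be 0).
Result: proj_W(v) = (3, -3, 3).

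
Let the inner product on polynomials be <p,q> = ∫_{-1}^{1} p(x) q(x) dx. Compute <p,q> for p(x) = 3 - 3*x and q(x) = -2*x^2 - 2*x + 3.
<p,q> = 18

Expand the product: p(x)·q(x) = 6*x^3 - 15*x + 9.
∫_{-1}^{1} of each monomial x^k gives [2/(k+1) if k even, 0 if k odd]. Integrating term-by-term (or equivalently evaluating the antiderivative F(x) = 3*x^4/2 - 15*x^2/2 + 9*x at the endpoints):
  F(1) − F(−1) = 3 − (-15) = 18.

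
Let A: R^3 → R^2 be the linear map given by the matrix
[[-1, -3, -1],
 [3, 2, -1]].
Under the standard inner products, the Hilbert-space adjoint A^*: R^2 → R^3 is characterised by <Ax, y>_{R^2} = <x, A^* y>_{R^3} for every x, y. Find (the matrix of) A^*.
A^* = A^T =
[[-1, 3],
 [-3, 2],
 [-1, -1]]

For real matrices with standard dot products, the defining identity <Ax, y> = <x, A^* y> gives (Ax)^T y = x^T (A^*) y, i.e. x^T A^T y = x^T (A^*) y. Since this holds for all x, y, we must have A^* = A^T. Therefore
A^* =
[[-1, 3],
 [-3, 2],
 [-1, -1]].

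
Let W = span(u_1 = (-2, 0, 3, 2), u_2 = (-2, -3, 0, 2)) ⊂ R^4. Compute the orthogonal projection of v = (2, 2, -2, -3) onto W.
proj_W(v) = (64/25, 48/25, -48/25, -64/25)

Set up U = [u_1 | ... | u_2] ∈ R^(4×2). The projector onto W = col(U) is P = U (U^T U)^(-1) U^T.
Compute U^T U =
  [17, 8]
  [8, 17],
and U^T v = (-16, -16).
Solve U^T U · c = U^T v for the coefficients: c = (-16/25, -16/25). The projection is proj_W(v) = U c.
Check: (v - proj_W(v)) · u_1 = 0  (should be 0).
Check: (v - proj_W(v)) · u_2 = 0  (should be 0).
Result: proj_W(v) = (64/25, 48/25, -48/25, -64/25).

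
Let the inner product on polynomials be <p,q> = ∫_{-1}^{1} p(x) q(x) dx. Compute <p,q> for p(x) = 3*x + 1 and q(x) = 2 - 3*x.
<p,q> = -2

Expand the product: p(x)·q(x) = -9*x^2 + 3*x + 2.
∫_{-1}^{1} of each monomial x^k gives [2/(k+1) if k even, 0 if k odd]. Integrating term-by-term (or equivalently evaluating the antiderivative F(x) = -3*x^3 + 3*x^2/2 + 2*x at the endpoints):
  F(1) − F(−1) = 1/2 − (5/2) = -2.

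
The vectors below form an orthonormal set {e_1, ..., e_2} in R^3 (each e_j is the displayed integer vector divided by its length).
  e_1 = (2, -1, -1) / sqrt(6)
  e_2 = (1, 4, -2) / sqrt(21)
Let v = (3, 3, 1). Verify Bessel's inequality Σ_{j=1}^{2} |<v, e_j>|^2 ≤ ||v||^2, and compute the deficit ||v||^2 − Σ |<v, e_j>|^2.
Σ |<v, e_j>|^2 = 61/7; ||v||^2 = 19; deficit = 72/7

Write each e_j = u_j / sqrt(<u_j, u_j>) where u_j is the displayed integer vector. Then <v, e_j> = <v, u_j> / sqrt(<u_j, u_j>), so |<v, e_j>|^2 = <v, u_j>^2 / <u_j, u_j>.
Coefficients: <v, e_1> = 2/sqrt(6), <v, e_2> = 13/sqrt(21).
Square and sum: Σ |<v, e_j>|^2 = 61/7.
Compute ||v||^2 = v·v = 19.
Deficit = 19 − 61/7 = 72/7 ≥ 0, confirming Bessel's inequality. (The deficit equals ||v − Σ <v,e_j> e_j||^2, the squared distance from v to span{e_j}.)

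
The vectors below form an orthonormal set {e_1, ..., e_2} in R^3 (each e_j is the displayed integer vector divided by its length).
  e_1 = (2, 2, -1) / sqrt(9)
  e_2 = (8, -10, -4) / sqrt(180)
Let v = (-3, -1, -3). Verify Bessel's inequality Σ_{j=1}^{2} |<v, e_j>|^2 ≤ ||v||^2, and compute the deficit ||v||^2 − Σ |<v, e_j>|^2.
Σ |<v, e_j>|^2 = 14/5; ||v||^2 = 19; deficit = 81/5

Write each e_j = u_j / sqrt(<u_j, u_j>) where u_j is the displayed integer vector. Then <v, e_j> = <v, u_j> / sqrt(<u_j, u_j>), so |<v, e_j>|^2 = <v, u_j>^2 / <u_j, u_j>.
Coefficients: <v, e_1> = -5/sqrt(9), <v, e_2> = -2/sqrt(180).
Square and sum: Σ |<v, e_j>|^2 = 14/5.
Compute ||v||^2 = v·v = 19.
Deficit = 19 − 14/5 = 81/5 ≥ 0, confirming Bessel's inequality. (The deficit equals ||v − Σ <v,e_j> e_j||^2, the squared distance from v to span{e_j}.)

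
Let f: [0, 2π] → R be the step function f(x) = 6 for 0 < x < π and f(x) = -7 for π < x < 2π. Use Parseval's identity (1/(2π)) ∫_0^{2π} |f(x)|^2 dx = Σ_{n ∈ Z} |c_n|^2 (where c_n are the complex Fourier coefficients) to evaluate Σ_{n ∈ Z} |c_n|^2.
Σ |c_n|^2 = 85/2

Parseval equates the L^2 energy of f (normalised by 1/(2π)) with the ℓ^2 sum of its Fourier coefficients: (1/(2π)) ∫_0^{2π} |f|^2 = Σ |c_n|^2.
Compute the left side: (1/(2π)) [∫_0^π 6^2 dx + ∫_π^{2π} (-7)^2 dx] = (1/(2π)) · (36π + 49π) = (36 + 49)/2 = 85/2.
So Σ_{n ∈ Z} |c_n|^2 = 85/2.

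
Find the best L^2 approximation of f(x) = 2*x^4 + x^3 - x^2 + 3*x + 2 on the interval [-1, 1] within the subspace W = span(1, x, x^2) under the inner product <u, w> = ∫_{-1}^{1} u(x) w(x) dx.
g(x) = 5*x^2/7 + 18*x/5 + 64/35

The best approximation g ∈ W is the orthogonal projection of f onto W. Writing g = a_0 + a_1 x + a_2 x^2, the coefficients solve the normal equations G · a = b where
  G_{ij} = <φ_i, φ_j> and b_i = <f, φ_i>, with φ_0 = 1, φ_1 = x, φ_2 = x^2.
G =
  [2, 0, 2/3]
  [0, 2/3, 0]
  [2/3, 0, 2/5],
b = (62/15, 12/5, 158/105).
Solving gives a_0 = 64/35, a_1 = 18/5, a_2 = 5/7, so
  g(x) = 5*x^2/7 + 18*x/5 + 64/35.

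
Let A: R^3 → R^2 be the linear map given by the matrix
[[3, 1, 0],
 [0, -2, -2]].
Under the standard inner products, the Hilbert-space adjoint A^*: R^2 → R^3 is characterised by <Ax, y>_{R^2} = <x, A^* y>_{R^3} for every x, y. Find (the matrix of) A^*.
A^* = A^T =
[[3, 0],
 [1, -2],
 [0, -2]]

For real matrices with standard dot products, the defining identity <Ax, y> = <x, A^* y> gives (Ax)^T y = x^T (A^*) y, i.e. x^T A^T y = x^T (A^*) y. Since this holds for all x, y, we must have A^* = A^T. Therefore
A^* =
[[3, 0],
 [1, -2],
 [0, -2]].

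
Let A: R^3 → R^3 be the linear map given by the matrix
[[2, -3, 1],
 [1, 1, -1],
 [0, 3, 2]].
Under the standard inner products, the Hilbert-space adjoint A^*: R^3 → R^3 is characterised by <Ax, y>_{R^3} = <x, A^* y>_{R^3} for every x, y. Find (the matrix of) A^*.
A^* = A^T =
[[2, 1, 0],
 [-3, 1, 3],
 [1, -1, 2]]

For real matrices with standard dot products, the defining identity <Ax, y> = <x, A^* y> gives (Ax)^T y = x^T (A^*) y, i.e. x^T A^T y = x^T (A^*) y. Since this holds for all x, y, we must have A^* = A^T. Therefore
A^* =
[[2, 1, 0],
 [-3, 1, 3],
 [1, -1, 2]].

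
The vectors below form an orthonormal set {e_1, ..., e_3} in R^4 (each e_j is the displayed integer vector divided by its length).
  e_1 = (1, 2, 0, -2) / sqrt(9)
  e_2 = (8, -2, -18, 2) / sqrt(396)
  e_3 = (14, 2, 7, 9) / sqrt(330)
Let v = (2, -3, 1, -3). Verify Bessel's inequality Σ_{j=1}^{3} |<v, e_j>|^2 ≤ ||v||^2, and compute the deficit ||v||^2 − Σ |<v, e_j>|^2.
Σ |<v, e_j>|^2 = 7/15; ||v||^2 = 23; deficit = 338/15

Write each e_j = u_j / sqrt(<u_j, u_j>) where u_j is the displayed integer vector. Then <v, e_j> = <v, u_j> / sqrt(<u_j, u_j>), so |<v, e_j>|^2 = <v, u_j>^2 / <u_j, u_j>.
Coefficients: <v, e_1> = 2/sqrt(9), <v, e_2> = -2/sqrt(396), <v, e_3> = 2/sqrt(330).
Square and sum: Σ |<v, e_j>|^2 = 7/15.
Compute ||v||^2 = v·v = 23.
Deficit = 23 − 7/15 = 338/15 ≥ 0, confirming Bessel's inequality. (The deficit equals ||v − Σ <v,e_j> e_j||^2, the squared distance from v to span{e_j}.)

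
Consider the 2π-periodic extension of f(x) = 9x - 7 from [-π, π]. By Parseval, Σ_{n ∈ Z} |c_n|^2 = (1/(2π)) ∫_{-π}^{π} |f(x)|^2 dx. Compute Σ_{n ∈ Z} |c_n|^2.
Σ |c_n|^2 = 27π^2 + 49

Expand and integrate term by term over [-π, π]:
  ∫ (9x)^2 dx = 81·(2π^3/3); ∫ 2·9·(-7)·x dx = 0 (odd integrand); ∫ (-7)^2 dx = 49·2π.
So (1/(2π)) ∫_{-π}^{π} (9x - 7)^2 dx = 81π^2/3 + 49 = 27π^2 + 49.
Parseval ⇒ Σ |c_n|^2 = 27π^2 + 49.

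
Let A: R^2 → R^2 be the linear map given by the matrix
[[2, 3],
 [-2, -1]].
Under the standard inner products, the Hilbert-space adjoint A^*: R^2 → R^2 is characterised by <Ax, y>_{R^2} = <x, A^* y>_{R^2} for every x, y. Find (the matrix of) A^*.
A^* = A^T =
[[2, -2],
 [3, -1]]

For real matrices with standard dot products, the defining identity <Ax, y> = <x, A^* y> gives (Ax)^T y = x^T (A^*) y, i.e. x^T A^T y = x^T (A^*) y. Since this holds for all x, y, we must have A^* = A^T. Therefore
A^* =
[[2, -2],
 [3, -1]].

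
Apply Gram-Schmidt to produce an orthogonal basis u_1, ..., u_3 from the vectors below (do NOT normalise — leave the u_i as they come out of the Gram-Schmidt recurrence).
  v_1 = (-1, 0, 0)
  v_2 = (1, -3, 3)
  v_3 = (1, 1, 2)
Orthogonal basis:
  u_1 = (-1, 0, 0)
  u_2 = (0, -3, 3)
  u_3 = (0, 3/2, 3/2)

Apply the Gram-Schmidt recurrence
  u_1 = v_1
  u_i = v_i − Σ_{j<i} ((v_i · u_j) / (u_j · u_j)) · u_j.

Step by step this gives:
  u_1 = (-1, 0, 0)
  u_2 = (0, -3, 3)
  u_3 = (0, 3/2, 3/2)

Orthogonality check:
  u_2 · u_1 = 0 (should be 0)
  u_3 · u_1 = 0 (should be 0)
  u_3 · u_2 = 0 (should be 0)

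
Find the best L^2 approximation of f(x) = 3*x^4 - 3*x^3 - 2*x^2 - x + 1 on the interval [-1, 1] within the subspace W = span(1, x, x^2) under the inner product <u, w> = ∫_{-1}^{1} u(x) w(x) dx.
g(x) = 4*x^2/7 - 14*x/5 + 26/35

The best approximation g ∈ W is the orthogonal projection of f onto W. Writing g = a_0 + a_1 x + a_2 x^2, the coefficients solve the normal equations G · a = b where
  G_{ij} = <φ_i, φ_j> and b_i = <f, φ_i>, with φ_0 = 1, φ_1 = x, φ_2 = x^2.
G =
  [2, 0, 2/3]
  [0, 2/3, 0]
  [2/3, 0, 2/5],
b = (28/15, -28/15, 76/105).
Solving gives a_0 = 26/35, a_1 = -14/5, a_2 = 4/7, so
  g(x) = 4*x^2/7 - 14*x/5 + 26/35.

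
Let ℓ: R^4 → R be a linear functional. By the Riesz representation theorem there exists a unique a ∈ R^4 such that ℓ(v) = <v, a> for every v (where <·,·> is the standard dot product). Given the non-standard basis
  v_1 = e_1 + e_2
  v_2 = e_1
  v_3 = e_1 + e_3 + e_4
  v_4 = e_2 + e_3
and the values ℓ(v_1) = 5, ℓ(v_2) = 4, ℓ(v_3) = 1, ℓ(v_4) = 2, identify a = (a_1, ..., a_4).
a = (4, 1, 1, -4)

Write a = (a_1, ..., a_4) in the standard basis. For each basis vector v_i, ℓ(v_i) = <v_i, a> is a linear equation in the a_j's. Collect the n equations into a matrix system V a = ℓ, where row i of V is v_i (expressed in the standard basis). Since V is invertible (lower-triangular with 1s on the diagonal, up to permutation), solve by back-substitution:
  V =
[[1, 1, 0, 0],
 [1, 0, 0, 0],
 [1, 0, 1, 1],
 [0, 1, 1, 0]]
  V a = (5, 4, 1, 2)
Solving gives a = (4, 1, 1, -4).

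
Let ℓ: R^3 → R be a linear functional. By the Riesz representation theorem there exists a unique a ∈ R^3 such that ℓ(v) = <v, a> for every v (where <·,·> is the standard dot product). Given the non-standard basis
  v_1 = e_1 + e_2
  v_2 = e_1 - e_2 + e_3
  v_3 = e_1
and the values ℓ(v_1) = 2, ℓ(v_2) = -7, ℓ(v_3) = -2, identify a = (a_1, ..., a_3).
a = (-2, 4, -1)

Write a = (a_1, ..., a_3) in the standard basis. For each basis vector v_i, ℓ(v_i) = <v_i, a> is a linear equation in the a_j's. Collect the n equations into a matrix system V a = ℓ, where row i of V is v_i (expressed in the standard basis). Since V is invertible (lower-triangular with 1s on the diagonal, up to permutation), solve by back-substitution:
  V =
[[1, 1, 0],
 [1, -1, 1],
 [1, 0, 0]]
  V a = (2, -7, -2)
Solving gives a = (-2, 4, -1).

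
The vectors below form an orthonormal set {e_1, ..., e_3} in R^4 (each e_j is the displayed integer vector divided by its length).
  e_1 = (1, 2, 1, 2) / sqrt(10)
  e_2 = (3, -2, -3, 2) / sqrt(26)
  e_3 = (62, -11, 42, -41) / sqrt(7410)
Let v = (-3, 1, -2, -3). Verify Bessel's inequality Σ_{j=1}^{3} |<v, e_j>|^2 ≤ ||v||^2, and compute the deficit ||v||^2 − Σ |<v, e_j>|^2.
Σ |<v, e_j>|^2 = 919/57; ||v||^2 = 23; deficit = 392/57

Write each e_j = u_j / sqrt(<u_j, u_j>) where u_j is the displayed integer vector. Then <v, e_j> = <v, u_j> / sqrt(<u_j, u_j>), so |<v, e_j>|^2 = <v, u_j>^2 / <u_j, u_j>.
Coefficients: <v, e_1> = -9/sqrt(10), <v, e_2> = -11/sqrt(26), <v, e_3> = -158/sqrt(7410).
Square and sum: Σ |<v, e_j>|^2 = 919/57.
Compute ||v||^2 = v·v = 23.
Deficit = 23 − 919/57 = 392/57 ≥ 0, confirming Bessel's inequality. (The deficit equals ||v − Σ <v,e_j> e_j||^2, the squared distance from v to span{e_j}.)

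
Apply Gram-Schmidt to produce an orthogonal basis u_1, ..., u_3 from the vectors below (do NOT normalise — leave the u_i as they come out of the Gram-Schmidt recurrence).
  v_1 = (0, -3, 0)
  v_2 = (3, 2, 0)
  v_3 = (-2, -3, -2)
Orthogonal basis:
  u_1 = (0, -3, 0)
  u_2 = (3, 0, 0)
  u_3 = (0, 0, -2)

Apply the Gram-Schmidt recurrence
  u_1 = v_1
  u_i = v_i − Σ_{j<i} ((v_i · u_j) / (u_j · u_j)) · u_j.

Step by step this gives:
  u_1 = (0, -3, 0)
  u_2 = (3, 0, 0)
  u_3 = (0, 0, -2)

Orthogonality check:
  u_2 · u_1 = 0 (should be 0)
  u_3 · u_1 = 0 (should be 0)
  u_3 · u_2 = 0 (should be 0)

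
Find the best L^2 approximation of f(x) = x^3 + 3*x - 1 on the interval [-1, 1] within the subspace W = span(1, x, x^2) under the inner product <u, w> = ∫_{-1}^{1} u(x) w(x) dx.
g(x) = 18*x/5 - 1

The best approximation g ∈ W is the orthogonal projection of f onto W. Writing g = a_0 + a_1 x + a_2 x^2, the coefficients solve the normal equations G · a = b where
  G_{ij} = <φ_i, φ_j> and b_i = <f, φ_i>, with φ_0 = 1, φ_1 = x, φ_2 = x^2.
G =
  [2, 0, 2/3]
  [0, 2/3, 0]
  [2/3, 0, 2/5],
b = (-2, 12/5, -2/3).
Solving gives a_0 = -1, a_1 = 18/5, a_2 = 0, so
  g(x) = 18*x/5 - 1.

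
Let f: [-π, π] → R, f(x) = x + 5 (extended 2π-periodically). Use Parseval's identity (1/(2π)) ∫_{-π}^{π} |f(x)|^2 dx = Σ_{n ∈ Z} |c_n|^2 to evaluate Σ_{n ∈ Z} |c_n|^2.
Σ |c_n|^2 = π^2/3 + 25

Expand and integrate term by term over [-π, π]:
  ∫ (x)^2 dx = 1·(2π^3/3); ∫ 2·1·(5)·x dx = 0 (odd integrand); ∫ 5^2 dx = 25·2π.
So (1/(2π)) ∫_{-π}^{π} (x + 5)^2 dx = 1π^2/3 + 25 = π^2/3 + 25.
Parseval ⇒ Σ |c_n|^2 = π^2/3 + 25.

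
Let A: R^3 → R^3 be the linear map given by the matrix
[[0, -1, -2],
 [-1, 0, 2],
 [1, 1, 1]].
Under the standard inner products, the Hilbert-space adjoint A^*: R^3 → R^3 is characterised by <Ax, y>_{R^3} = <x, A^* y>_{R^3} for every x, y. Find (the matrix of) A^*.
A^* = A^T =
[[0, -1, 1],
 [-1, 0, 1],
 [-2, 2, 1]]

For real matrices with standard dot products, the defining identity <Ax, y> = <x, A^* y> gives (Ax)^T y = x^T (A^*) y, i.e. x^T A^T y = x^T (A^*) y. Since this holds for all x, y, we must have A^* = A^T. Therefore
A^* =
[[0, -1, 1],
 [-1, 0, 1],
 [-2, 2, 1]].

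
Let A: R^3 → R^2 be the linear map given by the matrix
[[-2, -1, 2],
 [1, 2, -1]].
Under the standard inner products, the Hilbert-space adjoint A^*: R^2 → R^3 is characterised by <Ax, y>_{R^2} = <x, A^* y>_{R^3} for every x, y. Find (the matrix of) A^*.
A^* = A^T =
[[-2, 1],
 [-1, 2],
 [2, -1]]

For real matrices with standard dot products, the defining identity <Ax, y> = <x, A^* y> gives (Ax)^T y = x^T (A^*) y, i.e. x^T A^T y = x^T (A^*) y. Since this holds for all x, y, we must have A^* = A^T. Therefore
A^* =
[[-2, 1],
 [-1, 2],
 [2, -1]].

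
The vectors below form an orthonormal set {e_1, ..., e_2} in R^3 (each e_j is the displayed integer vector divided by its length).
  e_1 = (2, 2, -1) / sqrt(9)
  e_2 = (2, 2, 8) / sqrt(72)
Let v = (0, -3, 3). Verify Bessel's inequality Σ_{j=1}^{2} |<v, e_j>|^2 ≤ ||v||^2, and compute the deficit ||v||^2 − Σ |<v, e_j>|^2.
Σ |<v, e_j>|^2 = 27/2; ||v||^2 = 18; deficit = 9/2

Write each e_j = u_j / sqrt(<u_j, u_j>) where u_j is the displayed integer vector. Then <v, e_j> = <v, u_j> / sqrt(<u_j, u_j>), so |<v, e_j>|^2 = <v, u_j>^2 / <u_j, u_j>.
Coefficients: <v, e_1> = -9/sqrt(9), <v, e_2> = 18/sqrt(72).
Square and sum: Σ |<v, e_j>|^2 = 27/2.
Compute ||v||^2 = v·v = 18.
Deficit = 18 − 27/2 = 9/2 ≥ 0, confirming Bessel's inequality. (The deficit equals ||v − Σ <v,e_j> e_j||^2, the squared distance from v to span{e_j}.)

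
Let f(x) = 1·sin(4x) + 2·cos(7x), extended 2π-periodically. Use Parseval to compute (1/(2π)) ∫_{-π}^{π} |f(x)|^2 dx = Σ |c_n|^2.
Σ |c_n|^2 = 5/2

Expand |f|^2 and use orthogonality of {sin(nx), cos(mx)} on [-π, π]:
  ∫_{-π}^{π} sin(nx)^2 dx = π, ∫ cos(mx)^2 dx = π, and cross terms integrate to 0.
So ∫_{-π}^{π} f(x)^2 dx = 1^2 · π + 2^2 · π = (1 + 4)π.
Divide by 2π: (1 + 4)/2 = 5/2.
By Parseval, this equals Σ |c_n|^2.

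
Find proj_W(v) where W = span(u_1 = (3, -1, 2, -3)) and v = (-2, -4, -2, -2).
proj_W(v) = (0, 0, 0, 0)

Set up U = [u_1 | ... | u_1] ∈ R^(4×1). The projector onto W = col(U) is P = U (U^T U)^(-1) U^T.
Compute U^T U =
  [23],
and U^T v = (0).
Solve U^T U · c = U^T v for the coefficients: c = (0). The projection is proj_W(v) = U c.
Check: (v - proj_W(v)) · u_1 = 0  (should be 0).
Result: proj_W(v) = (0, 0, 0, 0).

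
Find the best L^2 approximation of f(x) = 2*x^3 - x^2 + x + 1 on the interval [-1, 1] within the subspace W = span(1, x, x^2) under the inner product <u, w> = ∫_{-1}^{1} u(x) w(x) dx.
g(x) = -x^2 + 11*x/5 + 1

The best approximation g ∈ W is the orthogonal projection of f onto W. Writing g = a_0 + a_1 x + a_2 x^2, the coefficients solve the normal equations G · a = b where
  G_{ij} = <φ_i, φ_j> and b_i = <f, φ_i>, with φ_0 = 1, φ_1 = x, φ_2 = x^2.
G =
  [2, 0, 2/3]
  [0, 2/3, 0]
  [2/3, 0, 2/5],
b = (4/3, 22/15, 4/15).
Solving gives a_0 = 1, a_1 = 11/5, a_2 = -1, so
  g(x) = -x^2 + 11*x/5 + 1.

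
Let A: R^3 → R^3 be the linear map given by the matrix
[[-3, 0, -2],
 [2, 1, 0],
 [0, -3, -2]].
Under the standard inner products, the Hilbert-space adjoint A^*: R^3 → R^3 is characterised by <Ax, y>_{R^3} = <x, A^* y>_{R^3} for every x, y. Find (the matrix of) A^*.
A^* = A^T =
[[-3, 2, 0],
 [0, 1, -3],
 [-2, 0, -2]]

For real matrices with standard dot products, the defining identity <Ax, y> = <x, A^* y> gives (Ax)^T y = x^T (A^*) y, i.e. x^T A^T y = x^T (A^*) y. Since this holds for all x, y, we must have A^* = A^T. Therefore
A^* =
[[-3, 2, 0],
 [0, 1, -3],
 [-2, 0, -2]].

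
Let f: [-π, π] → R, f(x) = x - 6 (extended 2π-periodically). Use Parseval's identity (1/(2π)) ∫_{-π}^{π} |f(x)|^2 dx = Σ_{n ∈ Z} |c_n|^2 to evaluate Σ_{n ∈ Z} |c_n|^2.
Σ |c_n|^2 = π^2/3 + 36

Expand and integrate term by term over [-π, π]:
  ∫ (x)^2 dx = 1·(2π^3/3); ∫ 2·1·(-6)·x dx = 0 (odd integrand); ∫ (-6)^2 dx = 36·2π.
So (1/(2π)) ∫_{-π}^{π} (x - 6)^2 dx = 1π^2/3 + 36 = π^2/3 + 36.
Parseval ⇒ Σ |c_n|^2 = π^2/3 + 36.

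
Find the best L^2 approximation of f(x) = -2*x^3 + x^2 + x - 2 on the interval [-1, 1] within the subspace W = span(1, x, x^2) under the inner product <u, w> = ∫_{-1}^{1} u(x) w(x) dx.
g(x) = x^2 - x/5 - 2

The best approximation g ∈ W is the orthogonal projection of f onto W. Writing g = a_0 + a_1 x + a_2 x^2, the coefficients solve the normal equations G · a = b where
  G_{ij} = <φ_i, φ_j> and b_i = <f, φ_i>, with φ_0 = 1, φ_1 = x, φ_2 = x^2.
G =
  [2, 0, 2/3]
  [0, 2/3, 0]
  [2/3, 0, 2/5],
b = (-10/3, -2/15, -14/15).
Solving gives a_0 = -2, a_1 = -1/5, a_2 = 1, so
  g(x) = x^2 - x/5 - 2.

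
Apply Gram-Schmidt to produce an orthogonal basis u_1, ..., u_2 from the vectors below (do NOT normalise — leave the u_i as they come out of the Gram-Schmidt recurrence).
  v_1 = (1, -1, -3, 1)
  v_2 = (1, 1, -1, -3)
Orthogonal basis:
  u_1 = (1, -1, -3, 1)
  u_2 = (1, 1, -1, -3)

Apply the Gram-Schmidt recurrence
  u_1 = v_1
  u_i = v_i − Σ_{j<i} ((v_i · u_j) / (u_j · u_j)) · u_j.

Step by step this gives:
  u_1 = (1, -1, -3, 1)
  u_2 = (1, 1, -1, -3)

Orthogonality check:
  u_2 · u_1 = 0 (should be 0)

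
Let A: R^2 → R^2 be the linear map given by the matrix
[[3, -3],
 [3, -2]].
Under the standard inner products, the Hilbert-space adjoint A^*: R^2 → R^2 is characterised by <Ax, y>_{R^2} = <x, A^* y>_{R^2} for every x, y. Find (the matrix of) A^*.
A^* = A^T =
[[3, 3],
 [-3, -2]]

For real matrices with standard dot products, the defining identity <Ax, y> = <x, A^* y> gives (Ax)^T y = x^T (A^*) y, i.e. x^T A^T y = x^T (A^*) y. Since this holds for all x, y, we must have A^* = A^T. Therefore
A^* =
[[3, 3],
 [-3, -2]].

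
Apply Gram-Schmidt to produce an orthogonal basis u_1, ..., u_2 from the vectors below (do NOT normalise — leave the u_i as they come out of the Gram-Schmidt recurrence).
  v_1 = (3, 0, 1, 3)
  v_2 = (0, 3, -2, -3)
Orthogonal basis:
  u_1 = (3, 0, 1, 3)
  u_2 = (33/19, 3, -27/19, -24/19)

Apply the Gram-Schmidt recurrence
  u_1 = v_1
  u_i = v_i − Σ_{j<i} ((v_i · u_j) / (u_j · u_j)) · u_j.

Step by step this gives:
  u_1 = (3, 0, 1, 3)
  u_2 = (33/19, 3, -27/19, -24/19)

Orthogonality check:
  u_2 · u_1 = 0 (should be 0)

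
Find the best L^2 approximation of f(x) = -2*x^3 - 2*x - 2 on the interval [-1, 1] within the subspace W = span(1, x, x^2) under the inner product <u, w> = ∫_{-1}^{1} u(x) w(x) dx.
g(x) = -16*x/5 - 2

The best approximation g ∈ W is the orthogonal projection of f onto W. Writing g = a_0 + a_1 x + a_2 x^2, the coefficients solve the normal equations G · a = b where
  G_{ij} = <φ_i, φ_j> and b_i = <f, φ_i>, with φ_0 = 1, φ_1 = x, φ_2 = x^2.
G =
  [2, 0, 2/3]
  [0, 2/3, 0]
  [2/3, 0, 2/5],
b = (-4, -32/15, -4/3).
Solving gives a_0 = -2, a_1 = -16/5, a_2 = 0, so
  g(x) = -16*x/5 - 2.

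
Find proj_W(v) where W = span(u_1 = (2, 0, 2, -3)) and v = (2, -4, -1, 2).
proj_W(v) = (-8/17, 0, -8/17, 12/17)

Set up U = [u_1 | ... | u_1] ∈ R^(4×1). The projector onto W = col(U) is P = U (U^T U)^(-1) U^T.
Compute U^T U =
  [17],
and U^T v = (-4).
Solve U^T U · c = U^T v for the coefficients: c = (-4/17). The projection is proj_W(v) = U c.
Check: (v - proj_W(v)) · u_1 = 0  (should be 0).
Result: proj_W(v) = (-8/17, 0, -8/17, 12/17).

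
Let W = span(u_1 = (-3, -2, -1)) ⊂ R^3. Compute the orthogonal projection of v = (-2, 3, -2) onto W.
proj_W(v) = (-3/7, -2/7, -1/7)

Set up U = [u_1 | ... | u_1] ∈ R^(3×1). The projector onto W = col(U) is P = U (U^T U)^(-1) U^T.
Compute U^T U =
  [14],
and U^T v = (2).
Solve U^T U · c = U^T v for the coefficients: c = (1/7). The projection is proj_W(v) = U c.
Check: (v - proj_W(v)) · u_1 = 0  (should be 0).
Result: proj_W(v) = (-3/7, -2/7, -1/7).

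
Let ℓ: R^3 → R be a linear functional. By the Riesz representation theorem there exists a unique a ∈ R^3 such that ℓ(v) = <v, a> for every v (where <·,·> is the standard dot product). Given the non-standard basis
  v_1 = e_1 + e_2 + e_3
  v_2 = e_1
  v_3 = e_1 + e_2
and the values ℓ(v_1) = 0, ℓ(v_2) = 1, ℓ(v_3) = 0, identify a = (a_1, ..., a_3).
a = (1, -1, 0)

Write a = (a_1, ..., a_3) in the standard basis. For each basis vector v_i, ℓ(v_i) = <v_i, a> is a linear equation in the a_j's. Collect the n equations into a matrix system V a = ℓ, where row i of V is v_i (expressed in the standard basis). Since V is invertible (lower-triangular with 1s on the diagonal, up to permutation), solve by back-substitution:
  V =
[[1, 1, 1],
 [1, 0, 0],
 [1, 1, 0]]
  V a = (0, 1, 0)
Solving gives a = (1, -1, 0).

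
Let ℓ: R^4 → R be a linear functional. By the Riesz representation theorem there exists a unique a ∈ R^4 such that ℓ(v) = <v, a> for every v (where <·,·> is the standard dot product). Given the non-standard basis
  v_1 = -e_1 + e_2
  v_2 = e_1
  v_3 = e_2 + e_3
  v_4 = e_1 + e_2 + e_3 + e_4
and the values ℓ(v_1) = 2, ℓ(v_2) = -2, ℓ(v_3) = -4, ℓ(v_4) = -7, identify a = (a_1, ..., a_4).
a = (-2, 0, -4, -1)

Write a = (a_1, ..., a_4) in the standard basis. For each basis vector v_i, ℓ(v_i) = <v_i, a> is a linear equation in the a_j's. Collect the n equations into a matrix system V a = ℓ, where row i of V is v_i (expressed in the standard basis). Since V is invertible (lower-triangular with 1s on the diagonal, up to permutation), solve by back-substitution:
  V =
[[-1, 1, 0, 0],
 [1, 0, 0, 0],
 [0, 1, 1, 0],
 [1, 1, 1, 1]]
  V a = (2, -2, -4, -7)
Solving gives a = (-2, 0, -4, -1).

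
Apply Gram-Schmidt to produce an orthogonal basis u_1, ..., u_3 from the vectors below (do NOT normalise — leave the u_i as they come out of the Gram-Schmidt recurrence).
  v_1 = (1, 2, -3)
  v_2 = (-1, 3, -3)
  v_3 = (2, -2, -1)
Orthogonal basis:
  u_1 = (1, 2, -3)
  u_2 = (-2, 1, 0)
  u_3 = (-33/70, -33/35, -11/14)

Apply the Gram-Schmidt recurrence
  u_1 = v_1
  u_i = v_i − Σ_{j<i} ((v_i · u_j) / (u_j · u_j)) · u_j.

Step by step this gives:
  u_1 = (1, 2, -3)
  u_2 = (-2, 1, 0)
  u_3 = (-33/70, -33/35, -11/14)

Orthogonality check:
  u_2 · u_1 = 0 (should be 0)
  u_3 · u_1 = 0 (should be 0)
  u_3 · u_2 = 0 (should be 0)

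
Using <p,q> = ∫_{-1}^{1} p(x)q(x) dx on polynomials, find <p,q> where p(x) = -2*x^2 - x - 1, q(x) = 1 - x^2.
<p,q> = -28/15

Expand the product: p(x)·q(x) = 2*x^4 + x^3 - x^2 - x - 1.
∫_{-1}^{1} of each monomial x^k gives [2/(k+1) if k even, 0 if k odd]. Integrating term-by-term (or equivalently evaluating the antiderivative F(x) = 2*x^5/5 + x^4/4 - x^3/3 - x^2/2 - x at the endpoints):
  F(1) − F(−1) = -71/60 − (41/60) = -28/15.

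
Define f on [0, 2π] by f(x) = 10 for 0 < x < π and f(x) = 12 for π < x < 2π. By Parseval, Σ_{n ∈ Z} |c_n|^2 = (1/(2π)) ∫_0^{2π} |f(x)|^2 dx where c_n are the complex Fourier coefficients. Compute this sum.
Σ |c_n|^2 = 122

Parseval equates the L^2 energy of f (normalised by 1/(2π)) with the ℓ^2 sum of its Fourier coefficients: (1/(2π)) ∫_0^{2π} |f|^2 = Σ |c_n|^2.
Compute the left side: (1/(2π)) [∫_0^π 10^2 dx + ∫_π^{2π} 12^2 dx] = (1/(2π)) · (100π + 144π) = (100 + 144)/2 = 122.
So Σ_{n ∈ Z} |c_n|^2 = 122.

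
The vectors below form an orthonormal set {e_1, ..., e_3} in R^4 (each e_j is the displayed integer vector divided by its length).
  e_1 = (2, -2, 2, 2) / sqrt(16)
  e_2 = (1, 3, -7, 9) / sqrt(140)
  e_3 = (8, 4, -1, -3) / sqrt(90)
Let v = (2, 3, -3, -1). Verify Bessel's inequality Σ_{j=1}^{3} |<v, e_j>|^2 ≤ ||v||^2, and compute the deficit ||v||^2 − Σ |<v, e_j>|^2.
Σ |<v, e_j>|^2 = 1441/63; ||v||^2 = 23; deficit = 8/63

Write each e_j = u_j / sqrt(<u_j, u_j>) where u_j is the displayed integer vector. Then <v, e_j> = <v, u_j> / sqrt(<u_j, u_j>), so |<v, e_j>|^2 = <v, u_j>^2 / <u_j, u_j>.
Coefficients: <v, e_1> = -10/sqrt(16), <v, e_2> = 23/sqrt(140), <v, e_3> = 34/sqrt(90).
Square and sum: Σ |<v, e_j>|^2 = 1441/63.
Compute ||v||^2 = v·v = 23.
Deficit = 23 − 1441/63 = 8/63 ≥ 0, confirming Bessel's inequality. (The deficit equals ||v − Σ <v,e_j> e_j||^2, the squared distance from v to span{e_j}.)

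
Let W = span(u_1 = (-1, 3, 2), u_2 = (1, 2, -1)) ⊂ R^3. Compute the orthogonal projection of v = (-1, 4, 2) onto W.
proj_W(v) = (-68/75, 299/75, 31/15)

Set up U = [u_1 | ... | u_2] ∈ R^(3×2). The projector onto W = col(U) is P = U (U^T U)^(-1) U^T.
Compute U^T U =
  [14, 3]
  [3, 6],
and U^T v = (17, 5).
Solve U^T U · c = U^T v for the coefficients: c = (29/25, 19/75). The projection is proj_W(v) = U c.
Check: (v - proj_W(v)) · u_1 = 0  (should be 0).
Check: (v - proj_W(v)) · u_2 = 0  (should be 0).
Result: proj_W(v) = (-68/75, 299/75, 31/15).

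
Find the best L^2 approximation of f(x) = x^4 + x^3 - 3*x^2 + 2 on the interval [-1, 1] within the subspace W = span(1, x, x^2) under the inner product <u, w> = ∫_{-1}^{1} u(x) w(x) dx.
g(x) = -15*x^2/7 + 3*x/5 + 67/35

The best approximation g ∈ W is the orthogonal projection of f onto W. Writing g = a_0 + a_1 x + a_2 x^2, the coefficients solve the normal equations G · a = b where
  G_{ij} = <φ_i, φ_j> and b_i = <f, φ_i>, with φ_0 = 1, φ_1 = x, φ_2 = x^2.
G =
  [2, 0, 2/3]
  [0, 2/3, 0]
  [2/3, 0, 2/5],
b = (12/5, 2/5, 44/105).
Solving gives a_0 = 67/35, a_1 = 3/5, a_2 = -15/7, so
  g(x) = -15*x^2/7 + 3*x/5 + 67/35.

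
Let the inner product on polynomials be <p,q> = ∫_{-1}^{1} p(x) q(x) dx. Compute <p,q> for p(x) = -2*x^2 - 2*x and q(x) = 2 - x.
<p,q> = -4/3

Expand the product: p(x)·q(x) = 2*x^3 - 2*x^2 - 4*x.
∫_{-1}^{1} of each monomial x^k gives [2/(k+1) if k even, 0 if k odd]. Integrating term-by-term (or equivalently evaluating the antiderivative F(x) = x^4/2 - 2*x^3/3 - 2*x^2 at the endpoints):
  F(1) − F(−1) = -13/6 − (-5/6) = -4/3.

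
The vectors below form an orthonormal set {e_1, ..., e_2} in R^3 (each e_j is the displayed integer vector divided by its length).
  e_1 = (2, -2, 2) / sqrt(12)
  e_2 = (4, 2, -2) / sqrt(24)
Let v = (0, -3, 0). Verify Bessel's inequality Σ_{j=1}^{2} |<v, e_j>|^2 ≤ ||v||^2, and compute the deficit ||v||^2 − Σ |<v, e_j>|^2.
Σ |<v, e_j>|^2 = 9/2; ||v||^2 = 9; deficit = 9/2

Write each e_j = u_j / sqrt(<u_j, u_j>) where u_j is the displayed integer vector. Then <v, e_j> = <v, u_j> / sqrt(<u_j, u_j>), so |<v, e_j>|^2 = <v, u_j>^2 / <u_j, u_j>.
Coefficients: <v, e_1> = 6/sqrt(12), <v, e_2> = -6/sqrt(24).
Square and sum: Σ |<v, e_j>|^2 = 9/2.
Compute ||v||^2 = v·v = 9.
Deficit = 9 − 9/2 = 9/2 ≥ 0, confirming Bessel's inequality. (The deficit equals ||v − Σ <v,e_j> e_j||^2, the squared distance from v to span{e_j}.)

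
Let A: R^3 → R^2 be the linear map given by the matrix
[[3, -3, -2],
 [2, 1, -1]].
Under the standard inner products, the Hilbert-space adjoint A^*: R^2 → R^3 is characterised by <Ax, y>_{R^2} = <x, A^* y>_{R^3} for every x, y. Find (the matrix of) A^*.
A^* = A^T =
[[3, 2],
 [-3, 1],
 [-2, -1]]

For real matrices with standard dot products, the defining identity <Ax, y> = <x, A^* y> gives (Ax)^T y = x^T (A^*) y, i.e. x^T A^T y = x^T (A^*) y. Since this holds for all x, y, we must have A^* = A^T. Therefore
A^* =
[[3, 2],
 [-3, 1],
 [-2, -1]].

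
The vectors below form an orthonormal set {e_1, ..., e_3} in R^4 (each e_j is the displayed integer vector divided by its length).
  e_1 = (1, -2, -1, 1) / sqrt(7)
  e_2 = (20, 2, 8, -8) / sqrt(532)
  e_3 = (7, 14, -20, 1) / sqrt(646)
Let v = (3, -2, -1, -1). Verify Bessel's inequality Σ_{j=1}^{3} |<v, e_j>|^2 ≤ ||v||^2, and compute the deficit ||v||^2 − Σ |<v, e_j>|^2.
Σ |<v, e_j>|^2 = 223/17; ||v||^2 = 15; deficit = 32/17

Write each e_j = u_j / sqrt(<u_j, u_j>) where u_j is the displayed integer vector. Then <v, e_j> = <v, u_j> / sqrt(<u_j, u_j>), so |<v, e_j>|^2 = <v, u_j>^2 / <u_j, u_j>.
Coefficients: <v, e_1> = 7/sqrt(7), <v, e_2> = 56/sqrt(532), <v, e_3> = 12/sqrt(646).
Square and sum: Σ |<v, e_j>|^2 = 223/17.
Compute ||v||^2 = v·v = 15.
Deficit = 15 − 223/17 = 32/17 ≥ 0, confirming Bessel's inequality. (The deficit equals ||v − Σ <v,e_j> e_j||^2, the squared distance from v to span{e_j}.)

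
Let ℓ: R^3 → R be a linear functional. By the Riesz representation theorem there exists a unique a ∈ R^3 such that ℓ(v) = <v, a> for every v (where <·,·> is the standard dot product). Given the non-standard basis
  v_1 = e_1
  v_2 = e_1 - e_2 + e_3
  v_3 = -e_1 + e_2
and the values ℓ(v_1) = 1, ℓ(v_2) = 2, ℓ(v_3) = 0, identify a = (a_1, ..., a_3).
a = (1, 1, 2)

Write a = (a_1, ..., a_3) in the standard basis. For each basis vector v_i, ℓ(v_i) = <v_i, a> is a linear equation in the a_j's. Collect the n equations into a matrix system V a = ℓ, where row i of V is v_i (expressed in the standard basis). Since V is invertible (lower-triangular with 1s on the diagonal, up to permutation), solve by back-substitution:
  V =
[[1, 0, 0],
 [1, -1, 1],
 [-1, 1, 0]]
  V a = (1, 2, 0)
Solving gives a = (1, 1, 2).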